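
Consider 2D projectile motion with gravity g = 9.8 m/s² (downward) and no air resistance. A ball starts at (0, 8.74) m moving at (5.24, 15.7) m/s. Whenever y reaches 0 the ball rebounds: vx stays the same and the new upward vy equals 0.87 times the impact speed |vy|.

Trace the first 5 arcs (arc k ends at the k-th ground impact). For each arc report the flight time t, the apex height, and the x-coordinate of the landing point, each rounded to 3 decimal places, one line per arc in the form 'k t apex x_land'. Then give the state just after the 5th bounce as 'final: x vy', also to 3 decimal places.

Arc 1: start y=8.740, vy=15.700 → t=3.688, apex=21.316, x_land=19.324, impact vy=-20.440
  bounce: vy ← 0.87·20.440 = 17.783
Arc 2: start y=0.000, vy=17.783 → t=3.629, apex=16.134, x_land=38.341, impact vy=-17.783
  bounce: vy ← 0.87·17.783 = 15.471
Arc 3: start y=0.000, vy=15.471 → t=3.157, apex=12.212, x_land=54.885, impact vy=-15.471
  bounce: vy ← 0.87·15.471 = 13.460
Arc 4: start y=0.000, vy=13.460 → t=2.747, apex=9.243, x_land=69.279, impact vy=-13.460
  bounce: vy ← 0.87·13.460 = 11.710
Arc 5: start y=0.000, vy=11.710 → t=2.390, apex=6.996, x_land=81.801, impact vy=-11.710
  bounce: vy ← 0.87·11.710 = 10.188

1 3.688 21.316 19.324
2 3.629 16.134 38.341
3 3.157 12.212 54.885
4 2.747 9.243 69.279
5 2.390 6.996 81.801
final: 81.801 10.188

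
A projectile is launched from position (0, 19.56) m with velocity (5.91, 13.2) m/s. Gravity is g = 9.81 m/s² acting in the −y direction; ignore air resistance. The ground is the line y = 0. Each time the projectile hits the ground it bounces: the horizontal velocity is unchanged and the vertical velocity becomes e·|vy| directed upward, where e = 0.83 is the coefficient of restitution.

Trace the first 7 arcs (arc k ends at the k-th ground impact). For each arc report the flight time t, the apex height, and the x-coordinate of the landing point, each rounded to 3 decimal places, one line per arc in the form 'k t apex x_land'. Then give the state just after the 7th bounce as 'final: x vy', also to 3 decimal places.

1 3.754 28.441 22.183
2 3.997 19.593 45.807
3 3.318 13.497 65.415
4 2.754 9.298 81.689
5 2.286 6.406 95.197
6 1.897 4.413 106.408
7 1.575 3.040 115.713
final: 115.713 6.410

Arc 1: start y=19.560, vy=13.200 → t=3.754, apex=28.441, x_land=22.183, impact vy=-23.622
  bounce: vy ← 0.83·23.622 = 19.606
Arc 2: start y=0.000, vy=19.606 → t=3.997, apex=19.593, x_land=45.807, impact vy=-19.606
  bounce: vy ← 0.83·19.606 = 16.273
Arc 3: start y=0.000, vy=16.273 → t=3.318, apex=13.497, x_land=65.415, impact vy=-16.273
  bounce: vy ← 0.83·16.273 = 13.507
Arc 4: start y=0.000, vy=13.507 → t=2.754, apex=9.298, x_land=81.689, impact vy=-13.507
  bounce: vy ← 0.83·13.507 = 11.211
Arc 5: start y=0.000, vy=11.211 → t=2.286, apex=6.406, x_land=95.197, impact vy=-11.211
  bounce: vy ← 0.83·11.211 = 9.305
Arc 6: start y=0.000, vy=9.305 → t=1.897, apex=4.413, x_land=106.408, impact vy=-9.305
  bounce: vy ← 0.83·9.305 = 7.723
Arc 7: start y=0.000, vy=7.723 → t=1.575, apex=3.040, x_land=115.713, impact vy=-7.723
  bounce: vy ← 0.83·7.723 = 6.410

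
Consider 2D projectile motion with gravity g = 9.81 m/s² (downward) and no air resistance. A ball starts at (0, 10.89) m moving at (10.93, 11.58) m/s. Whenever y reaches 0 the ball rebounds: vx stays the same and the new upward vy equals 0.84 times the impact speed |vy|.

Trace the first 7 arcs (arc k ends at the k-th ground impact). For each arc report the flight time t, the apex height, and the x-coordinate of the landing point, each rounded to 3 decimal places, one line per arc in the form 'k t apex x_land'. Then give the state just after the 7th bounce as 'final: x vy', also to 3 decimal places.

1 3.081 17.725 33.679
2 3.194 12.507 68.585
3 2.683 8.825 97.906
4 2.253 6.227 122.536
5 1.893 4.394 143.225
6 1.590 3.100 160.603
7 1.336 2.187 175.202
final: 175.202 5.503

Arc 1: start y=10.890, vy=11.580 → t=3.081, apex=17.725, x_land=33.679, impact vy=-18.648
  bounce: vy ← 0.84·18.648 = 15.665
Arc 2: start y=0.000, vy=15.665 → t=3.194, apex=12.507, x_land=68.585, impact vy=-15.665
  bounce: vy ← 0.84·15.665 = 13.158
Arc 3: start y=0.000, vy=13.158 → t=2.683, apex=8.825, x_land=97.906, impact vy=-13.158
  bounce: vy ← 0.84·13.158 = 11.053
Arc 4: start y=0.000, vy=11.053 → t=2.253, apex=6.227, x_land=122.536, impact vy=-11.053
  bounce: vy ← 0.84·11.053 = 9.284
Arc 5: start y=0.000, vy=9.284 → t=1.893, apex=4.394, x_land=143.225, impact vy=-9.284
  bounce: vy ← 0.84·9.284 = 7.799
Arc 6: start y=0.000, vy=7.799 → t=1.590, apex=3.100, x_land=160.603, impact vy=-7.799
  bounce: vy ← 0.84·7.799 = 6.551
Arc 7: start y=0.000, vy=6.551 → t=1.336, apex=2.187, x_land=175.202, impact vy=-6.551
  bounce: vy ← 0.84·6.551 = 5.503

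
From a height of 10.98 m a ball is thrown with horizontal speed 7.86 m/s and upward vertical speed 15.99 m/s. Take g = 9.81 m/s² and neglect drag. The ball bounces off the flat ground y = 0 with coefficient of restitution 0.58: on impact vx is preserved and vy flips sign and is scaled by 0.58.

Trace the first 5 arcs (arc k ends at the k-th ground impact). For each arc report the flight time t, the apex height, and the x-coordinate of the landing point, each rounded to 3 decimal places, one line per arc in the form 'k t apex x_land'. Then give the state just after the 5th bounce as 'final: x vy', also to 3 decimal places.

Arc 1: start y=10.980, vy=15.990 → t=3.843, apex=24.012, x_land=30.202, impact vy=-21.705
  bounce: vy ← 0.58·21.705 = 12.589
Arc 2: start y=0.000, vy=12.589 → t=2.567, apex=8.078, x_land=50.375, impact vy=-12.589
  bounce: vy ← 0.58·12.589 = 7.302
Arc 3: start y=0.000, vy=7.302 → t=1.489, apex=2.717, x_land=62.076, impact vy=-7.302
  bounce: vy ← 0.58·7.302 = 4.235
Arc 4: start y=0.000, vy=4.235 → t=0.863, apex=0.914, x_land=68.862, impact vy=-4.235
  bounce: vy ← 0.58·4.235 = 2.456
Arc 5: start y=0.000, vy=2.456 → t=0.501, apex=0.308, x_land=72.798, impact vy=-2.456
  bounce: vy ← 0.58·2.456 = 1.425

1 3.843 24.012 30.202
2 2.567 8.078 50.375
3 1.489 2.717 62.076
4 0.863 0.914 68.862
5 0.501 0.308 72.798
final: 72.798 1.425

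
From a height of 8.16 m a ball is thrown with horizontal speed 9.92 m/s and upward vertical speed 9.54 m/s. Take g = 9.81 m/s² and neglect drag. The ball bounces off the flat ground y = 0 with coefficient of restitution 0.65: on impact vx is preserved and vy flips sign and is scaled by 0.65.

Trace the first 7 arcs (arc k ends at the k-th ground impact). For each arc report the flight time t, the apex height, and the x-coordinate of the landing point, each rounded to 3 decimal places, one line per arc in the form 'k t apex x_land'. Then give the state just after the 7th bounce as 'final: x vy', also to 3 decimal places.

1 2.588 12.799 25.671
2 2.100 5.407 46.503
3 1.365 2.285 60.043
4 0.887 0.965 68.844
5 0.577 0.408 74.565
6 0.375 0.172 78.284
7 0.244 0.073 80.701
final: 80.701 0.777

Arc 1: start y=8.160, vy=9.540 → t=2.588, apex=12.799, x_land=25.671, impact vy=-15.846
  bounce: vy ← 0.65·15.846 = 10.300
Arc 2: start y=0.000, vy=10.300 → t=2.100, apex=5.407, x_land=46.503, impact vy=-10.300
  bounce: vy ← 0.65·10.300 = 6.695
Arc 3: start y=0.000, vy=6.695 → t=1.365, apex=2.285, x_land=60.043, impact vy=-6.695
  bounce: vy ← 0.65·6.695 = 4.352
Arc 4: start y=0.000, vy=4.352 → t=0.887, apex=0.965, x_land=68.844, impact vy=-4.352
  bounce: vy ← 0.65·4.352 = 2.829
Arc 5: start y=0.000, vy=2.829 → t=0.577, apex=0.408, x_land=74.565, impact vy=-2.829
  bounce: vy ← 0.65·2.829 = 1.839
Arc 6: start y=0.000, vy=1.839 → t=0.375, apex=0.172, x_land=78.284, impact vy=-1.839
  bounce: vy ← 0.65·1.839 = 1.195
Arc 7: start y=0.000, vy=1.195 → t=0.244, apex=0.073, x_land=80.701, impact vy=-1.195
  bounce: vy ← 0.65·1.195 = 0.777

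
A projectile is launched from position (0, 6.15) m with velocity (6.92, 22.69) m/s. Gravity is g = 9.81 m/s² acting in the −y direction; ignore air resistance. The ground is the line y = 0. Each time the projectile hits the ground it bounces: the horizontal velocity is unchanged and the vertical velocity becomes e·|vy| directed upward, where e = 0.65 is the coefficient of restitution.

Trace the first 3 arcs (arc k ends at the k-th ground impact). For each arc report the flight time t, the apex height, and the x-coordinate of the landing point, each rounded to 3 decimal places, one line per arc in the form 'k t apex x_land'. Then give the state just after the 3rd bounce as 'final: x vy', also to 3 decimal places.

Arc 1: start y=6.150, vy=22.690 → t=4.883, apex=32.390, x_land=33.788, impact vy=-25.209
  bounce: vy ← 0.65·25.209 = 16.386
Arc 2: start y=0.000, vy=16.386 → t=3.341, apex=13.685, x_land=56.905, impact vy=-16.386
  bounce: vy ← 0.65·16.386 = 10.651
Arc 3: start y=0.000, vy=10.651 → t=2.171, apex=5.782, x_land=71.932, impact vy=-10.651
  bounce: vy ← 0.65·10.651 = 6.923

1 4.883 32.390 33.788
2 3.341 13.685 56.905
3 2.171 5.782 71.932
final: 71.932 6.923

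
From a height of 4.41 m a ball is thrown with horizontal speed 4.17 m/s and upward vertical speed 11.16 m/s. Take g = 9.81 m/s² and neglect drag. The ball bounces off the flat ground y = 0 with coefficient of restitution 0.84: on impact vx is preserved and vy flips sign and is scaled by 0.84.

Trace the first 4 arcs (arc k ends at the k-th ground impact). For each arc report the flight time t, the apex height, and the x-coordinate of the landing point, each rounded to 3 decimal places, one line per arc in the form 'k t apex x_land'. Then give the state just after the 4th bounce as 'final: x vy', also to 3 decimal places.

1 2.619 10.758 10.919
2 2.488 7.591 21.294
3 2.090 5.356 30.010
4 1.756 3.779 37.330
final: 37.330 7.233

Arc 1: start y=4.410, vy=11.160 → t=2.619, apex=10.758, x_land=10.919, impact vy=-14.528
  bounce: vy ← 0.84·14.528 = 12.204
Arc 2: start y=0.000, vy=12.204 → t=2.488, apex=7.591, x_land=21.294, impact vy=-12.204
  bounce: vy ← 0.84·12.204 = 10.251
Arc 3: start y=0.000, vy=10.251 → t=2.090, apex=5.356, x_land=30.010, impact vy=-10.251
  bounce: vy ← 0.84·10.251 = 8.611
Arc 4: start y=0.000, vy=8.611 → t=1.756, apex=3.779, x_land=37.330, impact vy=-8.611
  bounce: vy ← 0.84·8.611 = 7.233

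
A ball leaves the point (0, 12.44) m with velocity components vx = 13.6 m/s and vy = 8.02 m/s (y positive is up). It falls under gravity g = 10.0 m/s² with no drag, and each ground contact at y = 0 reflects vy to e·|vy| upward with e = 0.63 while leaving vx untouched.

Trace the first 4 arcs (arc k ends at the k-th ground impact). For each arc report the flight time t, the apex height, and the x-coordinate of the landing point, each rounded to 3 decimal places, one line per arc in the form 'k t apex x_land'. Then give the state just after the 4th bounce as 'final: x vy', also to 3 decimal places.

1 2.572 15.656 34.973
2 2.230 6.214 65.295
3 1.405 2.466 84.398
4 0.885 0.979 96.433
final: 96.433 2.788

Arc 1: start y=12.440, vy=8.020 → t=2.572, apex=15.656, x_land=34.973, impact vy=-17.695
  bounce: vy ← 0.63·17.695 = 11.148
Arc 2: start y=0.000, vy=11.148 → t=2.230, apex=6.214, x_land=65.295, impact vy=-11.148
  bounce: vy ← 0.63·11.148 = 7.023
Arc 3: start y=0.000, vy=7.023 → t=1.405, apex=2.466, x_land=84.398, impact vy=-7.023
  bounce: vy ← 0.63·7.023 = 4.425
Arc 4: start y=0.000, vy=4.425 → t=0.885, apex=0.979, x_land=96.433, impact vy=-4.425
  bounce: vy ← 0.63·4.425 = 2.788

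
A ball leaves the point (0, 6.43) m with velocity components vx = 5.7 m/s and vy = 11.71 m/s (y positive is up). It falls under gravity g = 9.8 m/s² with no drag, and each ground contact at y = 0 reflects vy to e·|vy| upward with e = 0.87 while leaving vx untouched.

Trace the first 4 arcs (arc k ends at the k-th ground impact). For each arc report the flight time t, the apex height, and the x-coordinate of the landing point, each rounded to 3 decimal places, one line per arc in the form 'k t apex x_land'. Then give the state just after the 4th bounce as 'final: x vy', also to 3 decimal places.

Arc 1: start y=6.430, vy=11.710 → t=2.850, apex=13.426, x_land=16.246, impact vy=-16.222
  bounce: vy ← 0.87·16.222 = 14.113
Arc 2: start y=0.000, vy=14.113 → t=2.880, apex=10.162, x_land=32.663, impact vy=-14.113
  bounce: vy ← 0.87·14.113 = 12.278
Arc 3: start y=0.000, vy=12.278 → t=2.506, apex=7.692, x_land=46.946, impact vy=-12.278
  bounce: vy ← 0.87·12.278 = 10.682
Arc 4: start y=0.000, vy=10.682 → t=2.180, apex=5.822, x_land=59.373, impact vy=-10.682
  bounce: vy ← 0.87·10.682 = 9.294

1 2.850 13.426 16.246
2 2.880 10.162 32.663
3 2.506 7.692 46.946
4 2.180 5.822 59.373
final: 59.373 9.294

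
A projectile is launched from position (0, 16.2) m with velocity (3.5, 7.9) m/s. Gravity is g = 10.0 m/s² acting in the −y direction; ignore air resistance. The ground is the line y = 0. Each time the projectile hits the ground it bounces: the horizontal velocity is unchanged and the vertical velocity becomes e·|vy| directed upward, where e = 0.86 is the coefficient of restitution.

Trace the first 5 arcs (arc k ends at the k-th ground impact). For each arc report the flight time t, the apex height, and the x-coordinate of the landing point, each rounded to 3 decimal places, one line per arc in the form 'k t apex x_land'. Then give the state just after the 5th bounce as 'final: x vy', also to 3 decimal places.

1 2.756 19.320 9.645
2 3.381 14.289 21.479
3 2.908 10.568 31.656
4 2.501 7.816 40.408
5 2.151 5.781 47.935
final: 47.935 9.247

Arc 1: start y=16.200, vy=7.900 → t=2.756, apex=19.320, x_land=9.645, impact vy=-19.657
  bounce: vy ← 0.86·19.657 = 16.905
Arc 2: start y=0.000, vy=16.905 → t=3.381, apex=14.289, x_land=21.479, impact vy=-16.905
  bounce: vy ← 0.86·16.905 = 14.539
Arc 3: start y=0.000, vy=14.539 → t=2.908, apex=10.568, x_land=31.656, impact vy=-14.539
  bounce: vy ← 0.86·14.539 = 12.503
Arc 4: start y=0.000, vy=12.503 → t=2.501, apex=7.816, x_land=40.408, impact vy=-12.503
  bounce: vy ← 0.86·12.503 = 10.753
Arc 5: start y=0.000, vy=10.753 → t=2.151, apex=5.781, x_land=47.935, impact vy=-10.753
  bounce: vy ← 0.86·10.753 = 9.247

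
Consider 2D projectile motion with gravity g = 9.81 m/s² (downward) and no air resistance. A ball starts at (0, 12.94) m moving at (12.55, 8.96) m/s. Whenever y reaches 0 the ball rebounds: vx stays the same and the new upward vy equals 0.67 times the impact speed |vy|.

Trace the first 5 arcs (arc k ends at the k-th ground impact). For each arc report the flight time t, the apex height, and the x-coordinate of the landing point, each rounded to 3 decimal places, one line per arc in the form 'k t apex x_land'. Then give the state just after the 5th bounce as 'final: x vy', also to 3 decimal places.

1 2.777 17.032 34.849
2 2.497 7.646 66.186
3 1.673 3.432 87.182
4 1.121 1.541 101.249
5 0.751 0.692 110.674
final: 110.674 2.468

Arc 1: start y=12.940, vy=8.960 → t=2.777, apex=17.032, x_land=34.849, impact vy=-18.280
  bounce: vy ← 0.67·18.280 = 12.248
Arc 2: start y=0.000, vy=12.248 → t=2.497, apex=7.646, x_land=66.186, impact vy=-12.248
  bounce: vy ← 0.67·12.248 = 8.206
Arc 3: start y=0.000, vy=8.206 → t=1.673, apex=3.432, x_land=87.182, impact vy=-8.206
  bounce: vy ← 0.67·8.206 = 5.498
Arc 4: start y=0.000, vy=5.498 → t=1.121, apex=1.541, x_land=101.249, impact vy=-5.498
  bounce: vy ← 0.67·5.498 = 3.684
Arc 5: start y=0.000, vy=3.684 → t=0.751, apex=0.692, x_land=110.674, impact vy=-3.684
  bounce: vy ← 0.67·3.684 = 2.468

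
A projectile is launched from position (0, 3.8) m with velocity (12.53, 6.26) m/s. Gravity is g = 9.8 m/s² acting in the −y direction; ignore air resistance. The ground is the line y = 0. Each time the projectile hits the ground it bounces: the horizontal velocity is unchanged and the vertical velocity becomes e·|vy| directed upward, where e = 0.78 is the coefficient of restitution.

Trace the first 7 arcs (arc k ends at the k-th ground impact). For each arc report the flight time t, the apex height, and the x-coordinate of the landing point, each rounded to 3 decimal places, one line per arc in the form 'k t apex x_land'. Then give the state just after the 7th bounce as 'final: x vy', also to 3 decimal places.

Arc 1: start y=3.800, vy=6.260 → t=1.727, apex=5.799, x_land=21.635, impact vy=-10.662
  bounce: vy ← 0.78·10.662 = 8.316
Arc 2: start y=0.000, vy=8.316 → t=1.697, apex=3.528, x_land=42.900, impact vy=-8.316
  bounce: vy ← 0.78·8.316 = 6.486
Arc 3: start y=0.000, vy=6.486 → t=1.324, apex=2.147, x_land=59.487, impact vy=-6.486
  bounce: vy ← 0.78·6.486 = 5.059
Arc 4: start y=0.000, vy=5.059 → t=1.033, apex=1.306, x_land=72.425, impact vy=-5.059
  bounce: vy ← 0.78·5.059 = 3.946
Arc 5: start y=0.000, vy=3.946 → t=0.805, apex=0.795, x_land=82.516, impact vy=-3.946
  bounce: vy ← 0.78·3.946 = 3.078
Arc 6: start y=0.000, vy=3.078 → t=0.628, apex=0.483, x_land=90.388, impact vy=-3.078
  bounce: vy ← 0.78·3.078 = 2.401
Arc 7: start y=0.000, vy=2.401 → t=0.490, apex=0.294, x_land=96.527, impact vy=-2.401
  bounce: vy ← 0.78·2.401 = 1.873

1 1.727 5.799 21.635
2 1.697 3.528 42.900
3 1.324 2.147 59.487
4 1.033 1.306 72.425
5 0.805 0.795 82.516
6 0.628 0.483 90.388
7 0.490 0.294 96.527
final: 96.527 1.873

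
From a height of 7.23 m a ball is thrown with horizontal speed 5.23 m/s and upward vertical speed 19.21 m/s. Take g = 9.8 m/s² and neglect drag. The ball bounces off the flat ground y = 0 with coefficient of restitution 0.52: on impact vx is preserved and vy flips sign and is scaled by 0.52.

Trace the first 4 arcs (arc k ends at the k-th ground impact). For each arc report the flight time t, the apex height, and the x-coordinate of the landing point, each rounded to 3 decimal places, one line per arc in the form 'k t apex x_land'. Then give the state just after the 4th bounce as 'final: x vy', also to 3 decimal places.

1 4.266 26.058 22.313
2 2.398 7.046 34.856
3 1.247 1.905 41.378
4 0.649 0.515 44.770
final: 44.770 1.652

Arc 1: start y=7.230, vy=19.210 → t=4.266, apex=26.058, x_land=22.313, impact vy=-22.599
  bounce: vy ← 0.52·22.599 = 11.752
Arc 2: start y=0.000, vy=11.752 → t=2.398, apex=7.046, x_land=34.856, impact vy=-11.752
  bounce: vy ← 0.52·11.752 = 6.111
Arc 3: start y=0.000, vy=6.111 → t=1.247, apex=1.905, x_land=41.378, impact vy=-6.111
  bounce: vy ← 0.52·6.111 = 3.178
Arc 4: start y=0.000, vy=3.178 → t=0.649, apex=0.515, x_land=44.770, impact vy=-3.178
  bounce: vy ← 0.52·3.178 = 1.652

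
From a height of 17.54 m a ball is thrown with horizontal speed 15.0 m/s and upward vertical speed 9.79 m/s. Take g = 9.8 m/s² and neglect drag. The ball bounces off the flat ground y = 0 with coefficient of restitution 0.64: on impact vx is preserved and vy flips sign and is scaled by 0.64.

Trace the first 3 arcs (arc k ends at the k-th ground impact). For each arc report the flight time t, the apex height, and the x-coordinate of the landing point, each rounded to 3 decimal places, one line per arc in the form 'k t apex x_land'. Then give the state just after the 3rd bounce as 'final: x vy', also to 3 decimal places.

1 3.139 22.430 47.078
2 2.739 9.187 88.156
3 1.753 3.763 114.447
final: 114.447 5.496

Arc 1: start y=17.540, vy=9.790 → t=3.139, apex=22.430, x_land=47.078, impact vy=-20.967
  bounce: vy ← 0.64·20.967 = 13.419
Arc 2: start y=0.000, vy=13.419 → t=2.739, apex=9.187, x_land=88.156, impact vy=-13.419
  bounce: vy ← 0.64·13.419 = 8.588
Arc 3: start y=0.000, vy=8.588 → t=1.753, apex=3.763, x_land=114.447, impact vy=-8.588
  bounce: vy ← 0.64·8.588 = 5.496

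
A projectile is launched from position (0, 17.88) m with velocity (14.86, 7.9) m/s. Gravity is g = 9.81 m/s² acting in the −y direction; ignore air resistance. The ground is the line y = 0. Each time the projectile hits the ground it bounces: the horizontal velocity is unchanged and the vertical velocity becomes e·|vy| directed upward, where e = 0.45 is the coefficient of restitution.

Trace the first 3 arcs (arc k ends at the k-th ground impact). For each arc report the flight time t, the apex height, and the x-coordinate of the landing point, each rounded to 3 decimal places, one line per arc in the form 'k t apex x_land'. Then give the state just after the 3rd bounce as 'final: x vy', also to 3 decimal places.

Arc 1: start y=17.880, vy=7.900 → t=2.877, apex=21.061, x_land=42.759, impact vy=-20.328
  bounce: vy ← 0.45·20.328 = 9.147
Arc 2: start y=0.000, vy=9.147 → t=1.865, apex=4.265, x_land=70.472, impact vy=-9.147
  bounce: vy ← 0.45·9.147 = 4.116
Arc 3: start y=0.000, vy=4.116 → t=0.839, apex=0.864, x_land=82.942, impact vy=-4.116
  bounce: vy ← 0.45·4.116 = 1.852

1 2.877 21.061 42.759
2 1.865 4.265 70.472
3 0.839 0.864 82.942
final: 82.942 1.852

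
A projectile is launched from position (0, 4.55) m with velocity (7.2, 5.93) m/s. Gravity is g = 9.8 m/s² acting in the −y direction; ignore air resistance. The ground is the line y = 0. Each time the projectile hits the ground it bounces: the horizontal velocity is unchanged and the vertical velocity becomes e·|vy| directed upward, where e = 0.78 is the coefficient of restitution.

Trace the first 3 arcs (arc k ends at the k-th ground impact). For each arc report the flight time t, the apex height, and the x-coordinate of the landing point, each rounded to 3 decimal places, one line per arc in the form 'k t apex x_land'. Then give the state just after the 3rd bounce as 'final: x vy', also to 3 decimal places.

1 1.743 6.344 12.549
2 1.775 3.860 25.330
3 1.385 2.348 35.298
final: 35.298 5.292

Arc 1: start y=4.550, vy=5.930 → t=1.743, apex=6.344, x_land=12.549, impact vy=-11.151
  bounce: vy ← 0.78·11.151 = 8.698
Arc 2: start y=0.000, vy=8.698 → t=1.775, apex=3.860, x_land=25.330, impact vy=-8.698
  bounce: vy ← 0.78·8.698 = 6.784
Arc 3: start y=0.000, vy=6.784 → t=1.385, apex=2.348, x_land=35.298, impact vy=-6.784
  bounce: vy ← 0.78·6.784 = 5.292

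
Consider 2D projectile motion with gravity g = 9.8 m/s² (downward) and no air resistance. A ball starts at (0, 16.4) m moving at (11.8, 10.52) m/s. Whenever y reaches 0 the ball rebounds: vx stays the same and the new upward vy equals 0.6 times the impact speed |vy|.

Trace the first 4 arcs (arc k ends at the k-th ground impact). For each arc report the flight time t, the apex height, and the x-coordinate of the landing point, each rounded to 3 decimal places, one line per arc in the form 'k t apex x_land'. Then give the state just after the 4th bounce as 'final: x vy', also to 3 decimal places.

Arc 1: start y=16.400, vy=10.520 → t=3.195, apex=22.046, x_land=37.697, impact vy=-20.787
  bounce: vy ← 0.6·20.787 = 12.472
Arc 2: start y=0.000, vy=12.472 → t=2.545, apex=7.937, x_land=67.732, impact vy=-12.472
  bounce: vy ← 0.6·12.472 = 7.483
Arc 3: start y=0.000, vy=7.483 → t=1.527, apex=2.857, x_land=85.753, impact vy=-7.483
  bounce: vy ← 0.6·7.483 = 4.490
Arc 4: start y=0.000, vy=4.490 → t=0.916, apex=1.029, x_land=96.566, impact vy=-4.490
  bounce: vy ← 0.6·4.490 = 2.694

1 3.195 22.046 37.697
2 2.545 7.937 67.732
3 1.527 2.857 85.753
4 0.916 1.029 96.566
final: 96.566 2.694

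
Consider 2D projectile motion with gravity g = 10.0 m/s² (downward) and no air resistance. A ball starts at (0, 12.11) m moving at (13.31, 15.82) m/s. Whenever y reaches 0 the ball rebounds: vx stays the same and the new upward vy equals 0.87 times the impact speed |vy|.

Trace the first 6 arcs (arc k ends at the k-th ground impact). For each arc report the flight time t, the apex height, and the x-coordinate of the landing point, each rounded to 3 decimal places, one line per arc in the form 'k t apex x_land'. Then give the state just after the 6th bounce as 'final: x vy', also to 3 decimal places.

Arc 1: start y=12.110, vy=15.820 → t=3.801, apex=24.624, x_land=50.594, impact vy=-22.192
  bounce: vy ← 0.87·22.192 = 19.307
Arc 2: start y=0.000, vy=19.307 → t=3.861, apex=18.638, x_land=101.988, impact vy=-19.307
  bounce: vy ← 0.87·19.307 = 16.797
Arc 3: start y=0.000, vy=16.797 → t=3.359, apex=14.107, x_land=146.702, impact vy=-16.797
  bounce: vy ← 0.87·16.797 = 14.613
Arc 4: start y=0.000, vy=14.613 → t=2.923, apex=10.677, x_land=185.602, impact vy=-14.613
  bounce: vy ← 0.87·14.613 = 12.714
Arc 5: start y=0.000, vy=12.714 → t=2.543, apex=8.082, x_land=219.446, impact vy=-12.714
  bounce: vy ← 0.87·12.714 = 11.061
Arc 6: start y=0.000, vy=11.061 → t=2.212, apex=6.117, x_land=248.890, impact vy=-11.061
  bounce: vy ← 0.87·11.061 = 9.623

1 3.801 24.624 50.594
2 3.861 18.638 101.988
3 3.359 14.107 146.702
4 2.923 10.677 185.602
5 2.543 8.082 219.446
6 2.212 6.117 248.890
final: 248.890 9.623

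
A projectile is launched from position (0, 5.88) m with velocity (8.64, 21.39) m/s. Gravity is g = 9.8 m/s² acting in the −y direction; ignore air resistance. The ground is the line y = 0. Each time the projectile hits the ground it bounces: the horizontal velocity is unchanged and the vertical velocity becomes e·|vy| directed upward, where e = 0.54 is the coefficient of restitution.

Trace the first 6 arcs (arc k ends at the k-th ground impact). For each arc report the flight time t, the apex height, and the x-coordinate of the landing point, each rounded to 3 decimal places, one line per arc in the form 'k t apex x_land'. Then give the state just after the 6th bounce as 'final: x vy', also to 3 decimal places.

1 4.625 29.223 39.958
2 2.637 8.522 62.746
3 1.424 2.485 75.052
4 0.769 0.725 81.697
5 0.415 0.211 85.285
6 0.224 0.062 87.222
final: 87.222 0.593

Arc 1: start y=5.880, vy=21.390 → t=4.625, apex=29.223, x_land=39.958, impact vy=-23.933
  bounce: vy ← 0.54·23.933 = 12.924
Arc 2: start y=0.000, vy=12.924 → t=2.637, apex=8.522, x_land=62.746, impact vy=-12.924
  bounce: vy ← 0.54·12.924 = 6.979
Arc 3: start y=0.000, vy=6.979 → t=1.424, apex=2.485, x_land=75.052, impact vy=-6.979
  bounce: vy ← 0.54·6.979 = 3.769
Arc 4: start y=0.000, vy=3.769 → t=0.769, apex=0.725, x_land=81.697, impact vy=-3.769
  bounce: vy ← 0.54·3.769 = 2.035
Arc 5: start y=0.000, vy=2.035 → t=0.415, apex=0.211, x_land=85.285, impact vy=-2.035
  bounce: vy ← 0.54·2.035 = 1.099
Arc 6: start y=0.000, vy=1.099 → t=0.224, apex=0.062, x_land=87.222, impact vy=-1.099
  bounce: vy ← 0.54·1.099 = 0.593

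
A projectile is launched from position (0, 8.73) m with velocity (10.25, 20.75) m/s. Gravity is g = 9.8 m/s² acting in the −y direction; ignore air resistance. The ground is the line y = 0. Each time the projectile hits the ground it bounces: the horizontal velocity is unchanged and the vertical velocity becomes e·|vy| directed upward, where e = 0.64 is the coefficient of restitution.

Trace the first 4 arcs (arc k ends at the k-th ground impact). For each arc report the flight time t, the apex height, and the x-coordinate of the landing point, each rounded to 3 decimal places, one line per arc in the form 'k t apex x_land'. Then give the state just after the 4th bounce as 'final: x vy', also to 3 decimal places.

Arc 1: start y=8.730, vy=20.750 → t=4.620, apex=30.697, x_land=47.358, impact vy=-24.529
  bounce: vy ← 0.64·24.529 = 15.699
Arc 2: start y=0.000, vy=15.699 → t=3.204, apex=12.574, x_land=80.197, impact vy=-15.699
  bounce: vy ← 0.64·15.699 = 10.047
Arc 3: start y=0.000, vy=10.047 → t=2.050, apex=5.150, x_land=101.214, impact vy=-10.047
  bounce: vy ← 0.64·10.047 = 6.430
Arc 4: start y=0.000, vy=6.430 → t=1.312, apex=2.110, x_land=114.664, impact vy=-6.430
  bounce: vy ← 0.64·6.430 = 4.115

1 4.620 30.697 47.358
2 3.204 12.574 80.197
3 2.050 5.150 101.214
4 1.312 2.110 114.664
final: 114.664 4.115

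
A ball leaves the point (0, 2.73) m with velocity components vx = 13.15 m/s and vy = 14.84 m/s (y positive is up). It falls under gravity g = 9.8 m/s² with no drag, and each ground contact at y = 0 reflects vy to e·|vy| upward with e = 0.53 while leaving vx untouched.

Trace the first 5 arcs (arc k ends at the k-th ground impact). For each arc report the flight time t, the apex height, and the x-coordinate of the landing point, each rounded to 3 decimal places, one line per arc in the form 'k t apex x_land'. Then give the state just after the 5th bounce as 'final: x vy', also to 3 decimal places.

1 3.203 13.966 42.113
2 1.790 3.923 65.646
3 0.948 1.102 78.118
4 0.503 0.310 84.729
5 0.266 0.087 88.232
final: 88.232 0.692

Arc 1: start y=2.730, vy=14.840 → t=3.203, apex=13.966, x_land=42.113, impact vy=-16.545
  bounce: vy ← 0.53·16.545 = 8.769
Arc 2: start y=0.000, vy=8.769 → t=1.790, apex=3.923, x_land=65.646, impact vy=-8.769
  bounce: vy ← 0.53·8.769 = 4.647
Arc 3: start y=0.000, vy=4.647 → t=0.948, apex=1.102, x_land=78.118, impact vy=-4.647
  bounce: vy ← 0.53·4.647 = 2.463
Arc 4: start y=0.000, vy=2.463 → t=0.503, apex=0.310, x_land=84.729, impact vy=-2.463
  bounce: vy ← 0.53·2.463 = 1.305
Arc 5: start y=0.000, vy=1.305 → t=0.266, apex=0.087, x_land=88.232, impact vy=-1.305
  bounce: vy ← 0.53·1.305 = 0.692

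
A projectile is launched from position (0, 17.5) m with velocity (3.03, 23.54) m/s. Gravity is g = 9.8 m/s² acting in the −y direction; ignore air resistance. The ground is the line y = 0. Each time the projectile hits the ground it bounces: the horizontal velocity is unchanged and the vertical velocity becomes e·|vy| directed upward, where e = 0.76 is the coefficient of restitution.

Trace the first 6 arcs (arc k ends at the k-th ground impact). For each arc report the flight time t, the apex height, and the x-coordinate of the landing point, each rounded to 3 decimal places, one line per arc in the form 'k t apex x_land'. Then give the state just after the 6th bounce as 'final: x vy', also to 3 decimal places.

Arc 1: start y=17.500, vy=23.540 → t=5.458, apex=45.772, x_land=16.539, impact vy=-29.952
  bounce: vy ← 0.76·29.952 = 22.764
Arc 2: start y=0.000, vy=22.764 → t=4.646, apex=26.438, x_land=30.615, impact vy=-22.764
  bounce: vy ← 0.76·22.764 = 17.300
Arc 3: start y=0.000, vy=17.300 → t=3.531, apex=15.271, x_land=41.313, impact vy=-17.300
  bounce: vy ← 0.76·17.300 = 13.148
Arc 4: start y=0.000, vy=13.148 → t=2.683, apex=8.820, x_land=49.444, impact vy=-13.148
  bounce: vy ← 0.76·13.148 = 9.993
Arc 5: start y=0.000, vy=9.993 → t=2.039, apex=5.095, x_land=55.623, impact vy=-9.993
  bounce: vy ← 0.76·9.993 = 7.594
Arc 6: start y=0.000, vy=7.594 → t=1.550, apex=2.943, x_land=60.319, impact vy=-7.594
  bounce: vy ← 0.76·7.594 = 5.772

1 5.458 45.772 16.539
2 4.646 26.438 30.615
3 3.531 15.271 41.313
4 2.683 8.820 49.444
5 2.039 5.095 55.623
6 1.550 2.943 60.319
final: 60.319 5.772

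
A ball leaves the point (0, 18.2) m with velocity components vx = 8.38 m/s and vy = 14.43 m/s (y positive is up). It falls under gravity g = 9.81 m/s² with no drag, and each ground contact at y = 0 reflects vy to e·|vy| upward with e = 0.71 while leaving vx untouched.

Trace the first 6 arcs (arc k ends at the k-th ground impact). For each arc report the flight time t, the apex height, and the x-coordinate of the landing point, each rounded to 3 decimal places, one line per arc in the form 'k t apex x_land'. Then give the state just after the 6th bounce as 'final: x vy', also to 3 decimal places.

Arc 1: start y=18.200, vy=14.430 → t=3.895, apex=28.813, x_land=32.637, impact vy=-23.776
  bounce: vy ← 0.71·23.776 = 16.881
Arc 2: start y=0.000, vy=16.881 → t=3.442, apex=14.525, x_land=61.478, impact vy=-16.881
  bounce: vy ← 0.71·16.881 = 11.986
Arc 3: start y=0.000, vy=11.986 → t=2.444, apex=7.322, x_land=81.955, impact vy=-11.986
  bounce: vy ← 0.71·11.986 = 8.510
Arc 4: start y=0.000, vy=8.510 → t=1.735, apex=3.691, x_land=96.493, impact vy=-8.510
  bounce: vy ← 0.71·8.510 = 6.042
Arc 5: start y=0.000, vy=6.042 → t=1.232, apex=1.861, x_land=106.816, impact vy=-6.042
  bounce: vy ← 0.71·6.042 = 4.290
Arc 6: start y=0.000, vy=4.290 → t=0.875, apex=0.938, x_land=114.145, impact vy=-4.290
  bounce: vy ← 0.71·4.290 = 3.046

1 3.895 28.813 32.637
2 3.442 14.525 61.478
3 2.444 7.322 81.955
4 1.735 3.691 96.493
5 1.232 1.861 106.816
6 0.875 0.938 114.145
final: 114.145 3.046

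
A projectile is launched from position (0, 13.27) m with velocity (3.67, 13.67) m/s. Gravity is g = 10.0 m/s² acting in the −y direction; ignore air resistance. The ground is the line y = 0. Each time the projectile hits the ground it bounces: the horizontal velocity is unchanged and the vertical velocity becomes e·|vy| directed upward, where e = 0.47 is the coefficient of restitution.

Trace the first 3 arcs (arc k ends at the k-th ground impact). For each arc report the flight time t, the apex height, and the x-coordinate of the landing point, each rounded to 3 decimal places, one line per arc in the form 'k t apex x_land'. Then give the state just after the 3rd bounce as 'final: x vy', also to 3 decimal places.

1 3.494 22.613 12.822
2 1.999 4.995 20.158
3 0.940 1.103 23.606
final: 23.606 2.208

Arc 1: start y=13.270, vy=13.670 → t=3.494, apex=22.613, x_land=12.822, impact vy=-21.267
  bounce: vy ← 0.47·21.267 = 9.995
Arc 2: start y=0.000, vy=9.995 → t=1.999, apex=4.995, x_land=20.158, impact vy=-9.995
  bounce: vy ← 0.47·9.995 = 4.698
Arc 3: start y=0.000, vy=4.698 → t=0.940, apex=1.103, x_land=23.606, impact vy=-4.698
  bounce: vy ← 0.47·4.698 = 2.208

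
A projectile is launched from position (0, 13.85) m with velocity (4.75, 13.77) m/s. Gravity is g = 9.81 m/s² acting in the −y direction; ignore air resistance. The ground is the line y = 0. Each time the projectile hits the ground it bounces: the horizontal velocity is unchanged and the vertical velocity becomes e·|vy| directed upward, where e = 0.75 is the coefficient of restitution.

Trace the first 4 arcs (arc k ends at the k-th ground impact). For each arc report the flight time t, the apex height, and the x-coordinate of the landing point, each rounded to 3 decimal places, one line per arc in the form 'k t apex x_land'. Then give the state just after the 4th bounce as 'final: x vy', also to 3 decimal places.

1 3.593 23.514 17.068
2 3.284 13.227 32.668
3 2.463 7.440 44.368
4 1.847 4.185 53.143
final: 53.143 6.796

Arc 1: start y=13.850, vy=13.770 → t=3.593, apex=23.514, x_land=17.068, impact vy=-21.479
  bounce: vy ← 0.75·21.479 = 16.109
Arc 2: start y=0.000, vy=16.109 → t=3.284, apex=13.227, x_land=32.668, impact vy=-16.109
  bounce: vy ← 0.75·16.109 = 12.082
Arc 3: start y=0.000, vy=12.082 → t=2.463, apex=7.440, x_land=44.368, impact vy=-12.082
  bounce: vy ← 0.75·12.082 = 9.061
Arc 4: start y=0.000, vy=9.061 → t=1.847, apex=4.185, x_land=53.143, impact vy=-9.061
  bounce: vy ← 0.75·9.061 = 6.796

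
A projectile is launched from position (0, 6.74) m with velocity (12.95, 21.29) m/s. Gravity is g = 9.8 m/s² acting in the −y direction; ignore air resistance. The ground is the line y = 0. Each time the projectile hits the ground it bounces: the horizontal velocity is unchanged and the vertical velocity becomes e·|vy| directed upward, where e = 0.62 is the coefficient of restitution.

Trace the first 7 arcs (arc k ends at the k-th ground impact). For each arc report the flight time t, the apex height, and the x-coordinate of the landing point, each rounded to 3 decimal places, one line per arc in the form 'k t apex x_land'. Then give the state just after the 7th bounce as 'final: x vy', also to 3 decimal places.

Arc 1: start y=6.740, vy=21.290 → t=4.641, apex=29.866, x_land=60.104, impact vy=-24.194
  bounce: vy ← 0.62·24.194 = 15.001
Arc 2: start y=0.000, vy=15.001 → t=3.061, apex=11.480, x_land=99.749, impact vy=-15.001
  bounce: vy ← 0.62·15.001 = 9.300
Arc 3: start y=0.000, vy=9.300 → t=1.898, apex=4.413, x_land=124.328, impact vy=-9.300
  bounce: vy ← 0.62·9.300 = 5.766
Arc 4: start y=0.000, vy=5.766 → t=1.177, apex=1.696, x_land=139.567, impact vy=-5.766
  bounce: vy ← 0.62·5.766 = 3.575
Arc 5: start y=0.000, vy=3.575 → t=0.730, apex=0.652, x_land=149.016, impact vy=-3.575
  bounce: vy ← 0.62·3.575 = 2.217
Arc 6: start y=0.000, vy=2.217 → t=0.452, apex=0.251, x_land=154.874, impact vy=-2.217
  bounce: vy ← 0.62·2.217 = 1.374
Arc 7: start y=0.000, vy=1.374 → t=0.280, apex=0.096, x_land=158.505, impact vy=-1.374
  bounce: vy ← 0.62·1.374 = 0.852

1 4.641 29.866 60.104
2 3.061 11.480 99.749
3 1.898 4.413 124.328
4 1.177 1.696 139.567
5 0.730 0.652 149.016
6 0.452 0.251 154.874
7 0.280 0.096 158.505
final: 158.505 0.852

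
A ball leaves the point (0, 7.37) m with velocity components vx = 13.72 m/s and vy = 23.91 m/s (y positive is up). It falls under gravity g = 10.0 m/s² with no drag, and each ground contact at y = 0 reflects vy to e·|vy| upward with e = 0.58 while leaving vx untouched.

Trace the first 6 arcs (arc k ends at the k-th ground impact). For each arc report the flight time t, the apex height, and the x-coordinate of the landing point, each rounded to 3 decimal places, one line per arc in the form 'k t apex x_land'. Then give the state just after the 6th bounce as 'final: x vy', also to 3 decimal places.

Arc 1: start y=7.370, vy=23.910 → t=5.073, apex=35.954, x_land=69.596, impact vy=-26.816
  bounce: vy ← 0.58·26.816 = 15.553
Arc 2: start y=0.000, vy=15.553 → t=3.111, apex=12.095, x_land=112.274, impact vy=-15.553
  bounce: vy ← 0.58·15.553 = 9.021
Arc 3: start y=0.000, vy=9.021 → t=1.804, apex=4.069, x_land=137.027, impact vy=-9.021
  bounce: vy ← 0.58·9.021 = 5.232
Arc 4: start y=0.000, vy=5.232 → t=1.046, apex=1.369, x_land=151.384, impact vy=-5.232
  bounce: vy ← 0.58·5.232 = 3.035
Arc 5: start y=0.000, vy=3.035 → t=0.607, apex=0.460, x_land=159.711, impact vy=-3.035
  bounce: vy ← 0.58·3.035 = 1.760
Arc 6: start y=0.000, vy=1.760 → t=0.352, apex=0.155, x_land=164.540, impact vy=-1.760
  bounce: vy ← 0.58·1.760 = 1.021

1 5.073 35.954 69.596
2 3.111 12.095 112.274
3 1.804 4.069 137.027
4 1.046 1.369 151.384
5 0.607 0.460 159.711
6 0.352 0.155 164.540
final: 164.540 1.021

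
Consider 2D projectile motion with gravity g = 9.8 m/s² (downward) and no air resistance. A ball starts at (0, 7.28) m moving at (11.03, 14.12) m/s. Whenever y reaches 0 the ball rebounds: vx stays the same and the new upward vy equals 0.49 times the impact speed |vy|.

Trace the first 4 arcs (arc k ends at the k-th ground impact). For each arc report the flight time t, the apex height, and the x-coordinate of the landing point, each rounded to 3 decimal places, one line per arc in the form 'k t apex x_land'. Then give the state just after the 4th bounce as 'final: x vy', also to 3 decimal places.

Arc 1: start y=7.280, vy=14.120 → t=3.328, apex=17.452, x_land=36.708, impact vy=-18.495
  bounce: vy ← 0.49·18.495 = 9.063
Arc 2: start y=0.000, vy=9.063 → t=1.849, apex=4.190, x_land=57.108, impact vy=-9.063
  bounce: vy ← 0.49·9.063 = 4.441
Arc 3: start y=0.000, vy=4.441 → t=0.906, apex=1.006, x_land=67.104, impact vy=-4.441
  bounce: vy ← 0.49·4.441 = 2.176
Arc 4: start y=0.000, vy=2.176 → t=0.444, apex=0.242, x_land=72.002, impact vy=-2.176
  bounce: vy ← 0.49·2.176 = 1.066

1 3.328 17.452 36.708
2 1.849 4.190 57.108
3 0.906 1.006 67.104
4 0.444 0.242 72.002
final: 72.002 1.066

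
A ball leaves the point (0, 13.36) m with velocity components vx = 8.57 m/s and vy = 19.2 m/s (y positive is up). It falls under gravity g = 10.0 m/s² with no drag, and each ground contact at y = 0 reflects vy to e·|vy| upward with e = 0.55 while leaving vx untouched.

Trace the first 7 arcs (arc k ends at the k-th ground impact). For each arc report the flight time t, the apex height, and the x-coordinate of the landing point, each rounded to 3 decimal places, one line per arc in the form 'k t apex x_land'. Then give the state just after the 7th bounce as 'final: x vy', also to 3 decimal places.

Arc 1: start y=13.360, vy=19.200 → t=4.442, apex=31.792, x_land=38.064, impact vy=-25.216
  bounce: vy ← 0.55·25.216 = 13.869
Arc 2: start y=0.000, vy=13.869 → t=2.774, apex=9.617, x_land=61.835, impact vy=-13.869
  bounce: vy ← 0.55·13.869 = 7.628
Arc 3: start y=0.000, vy=7.628 → t=1.526, apex=2.909, x_land=74.909, impact vy=-7.628
  bounce: vy ← 0.55·7.628 = 4.195
Arc 4: start y=0.000, vy=4.195 → t=0.839, apex=0.880, x_land=82.100, impact vy=-4.195
  bounce: vy ← 0.55·4.195 = 2.307
Arc 5: start y=0.000, vy=2.307 → t=0.461, apex=0.266, x_land=86.055, impact vy=-2.307
  bounce: vy ← 0.55·2.307 = 1.269
Arc 6: start y=0.000, vy=1.269 → t=0.254, apex=0.081, x_land=88.230, impact vy=-1.269
  bounce: vy ← 0.55·1.269 = 0.698
Arc 7: start y=0.000, vy=0.698 → t=0.140, apex=0.024, x_land=89.427, impact vy=-0.698
  bounce: vy ← 0.55·0.698 = 0.384

1 4.442 31.792 38.064
2 2.774 9.617 61.835
3 1.526 2.909 74.909
4 0.839 0.880 82.100
5 0.461 0.266 86.055
6 0.254 0.081 88.230
7 0.140 0.024 89.427
final: 89.427 0.384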